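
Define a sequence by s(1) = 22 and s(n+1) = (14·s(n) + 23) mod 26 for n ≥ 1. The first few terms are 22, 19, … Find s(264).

13

Listing terms: s(1) = 22,  s(2) = 19,  s(3) = 3,  s(4) = 13,  s(5) = 23,  s(6) = 7,  s(7) = 17,  s(8) = 1,  s(9) = 11,  s(10) = 21,  s(11) = 5,  s(12) = 15,  s(13) = 25,  s(14) = 9,  s(15) = 19.
Since s(15) = s(2) = 19, the sequence is eventually periodic: after a pre-period of length 1 it cycles with period 13.
For n ≥ 2, s(n) depends only on (n - 2) mod 13. (264 - 2) mod 13 = 2, so s(264) = s(4) = 13.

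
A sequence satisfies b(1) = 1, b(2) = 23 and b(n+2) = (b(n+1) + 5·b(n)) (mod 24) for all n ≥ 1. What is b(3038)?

23

b(1) = 1,  b(2) = 23,  b(3) = 4,  b(4) = 23,  b(5) = 19,  b(6) = 14,  b(7) = 13,  b(8) = 11,  b(9) = 4,  b(10) = 11,  b(11) = 7,  b(12) = 14,  b(13) = 1,  b(14) = 23.
The sequence repeats with period 12.
So b(3038) = b(1 + ((3038-1) mod 12)) = b(2) = 23.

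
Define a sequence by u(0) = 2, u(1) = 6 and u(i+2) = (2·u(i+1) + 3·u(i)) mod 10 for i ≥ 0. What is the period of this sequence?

Listing terms: u(0) = 2, u(1) = 6, u(2) = 8, u(3) = 4, u(4) = 2, u(5) = 6.
The sequence repeats with period 4.

4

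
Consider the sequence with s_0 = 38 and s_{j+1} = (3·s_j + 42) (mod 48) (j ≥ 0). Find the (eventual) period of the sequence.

4

s_0 = 38,  s_1 = 12,  s_2 = 30,  s_3 = 36,  s_4 = 6,  s_5 = 12.
Since s_5 = s_1 = 12, the sequence is eventually periodic: after a pre-period of length 1 it cycles with period 4.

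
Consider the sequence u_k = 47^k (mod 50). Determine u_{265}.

Listing terms: u_0 = 1; u_1 = 47; u_2 = 9; u_3 = 23; u_4 = 31; u_5 = 7; u_6 = 29; u_7 = 13; u_8 = 11; u_9 = 17; u_{10} = 49; u_{11} = 3; u_{12} = 41; u_{13} = 27; u_{14} = 19; u_{15} = 43; u_{16} = 21; u_{17} = 37; u_{18} = 39; u_{19} = 33; u_{20} = 1.
Since u_{20} = u_0 = 1, the sequence is periodic with period 20.
(265 - 0) mod 20 = 5, so u_{265} = u_5 = 7.

7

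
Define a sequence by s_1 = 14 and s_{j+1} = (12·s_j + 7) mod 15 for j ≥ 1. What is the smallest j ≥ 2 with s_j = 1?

Computing terms: s_1 = 14; s_2 = 10; s_3 = 7; s_4 = 1; s_5 = 4; s_6 = 10.
Since s_6 = s_2 = 10, the sequence is eventually periodic: after a pre-period of length 1 it cycles with period 4.
The value 1 first appears (with j ≥ 2) at s_4.

4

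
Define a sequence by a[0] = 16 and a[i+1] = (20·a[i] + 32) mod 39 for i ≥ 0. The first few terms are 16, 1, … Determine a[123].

19

Listing terms: a[0] = 16, a[1] = 1, a[2] = 13, a[3] = 19, a[4] = 22, a[5] = 4, a[6] = 34, a[7] = 10, a[8] = 37, a[9] = 31, a[10] = 28, a[11] = 7, a[12] = 16.
The sequence repeats with period 12.
(123 - 0) mod 12 = 3, so a[123] = a[3] = 19.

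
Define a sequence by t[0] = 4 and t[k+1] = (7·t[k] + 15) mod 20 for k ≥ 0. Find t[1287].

7

We have t[0] = 4; t[1] = 3; t[2] = 16; t[3] = 7; t[4] = 4.
Since t[4] = t[0] = 4, the sequence is periodic with period 4.
(1287 - 0) mod 4 = 3, so t[1287] = t[3] = 7.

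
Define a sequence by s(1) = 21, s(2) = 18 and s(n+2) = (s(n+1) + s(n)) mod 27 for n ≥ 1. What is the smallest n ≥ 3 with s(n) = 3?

4

We have s(1) = 21, s(2) = 18, s(3) = 12, s(4) = 3, s(5) = 15, s(6) = 18, s(7) = 6, s(8) = 24, s(9) = 3, s(10) = 0, s(11) = 3, s(12) = 3, s(13) = 6, s(14) = 9, s(15) = 15, s(16) = 24, s(17) = 12, s(18) = 9, s(19) = 21, s(20) = 3, s(21) = 24, s(22) = 0, s(23) = 24, s(24) = 24, s(25) = 21, s(26) = 18.
Since (s(25), s(26)) = (s(1), s(2)) = (21, 18) (two consecutive terms determine the rest), the sequence is periodic with period 24.
The value 3 first appears (with n ≥ 3) at s(4).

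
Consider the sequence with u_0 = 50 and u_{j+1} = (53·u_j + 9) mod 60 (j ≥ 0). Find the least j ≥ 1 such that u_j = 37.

3

We have u_0 = 50,  u_1 = 19,  u_2 = 56,  u_3 = 37,  u_4 = 50.
Since u_4 = u_0 = 50, the sequence is periodic with period 4.
The value 37 first appears (with j ≥ 1) at u_3.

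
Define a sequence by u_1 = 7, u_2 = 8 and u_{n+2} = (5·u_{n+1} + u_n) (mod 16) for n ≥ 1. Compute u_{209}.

14

We have u_1 = 7,  u_2 = 8,  u_3 = 15,  u_4 = 3,  u_5 = 14,  u_6 = 9,  u_7 = 11,  u_8 = 0,  u_9 = 11,  u_{10} = 7,  u_{11} = 14,  u_{12} = 13,  u_{13} = 15,  u_{14} = 8,  u_{15} = 7,  u_{16} = 11,  u_{17} = 14,  u_{18} = 1,  u_{19} = 3,  u_{20} = 0,  u_{21} = 3,  u_{22} = 15,  u_{23} = 14,  u_{24} = 5,  u_{25} = 7,  u_{26} = 8.
The sequence repeats with period 24.
So u_{209} = u_{1 + ((209-1) mod 24)} = u_{17} = 14.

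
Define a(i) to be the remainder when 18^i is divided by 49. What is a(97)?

We have a(1) = 18, a(2) = 30, a(3) = 1, a(4) = 18.
Since a(4) = a(1) = 18, the sequence is periodic with period 3.
So a(97) = a(1 + ((97-1) mod 3)) = a(1) = 18.

18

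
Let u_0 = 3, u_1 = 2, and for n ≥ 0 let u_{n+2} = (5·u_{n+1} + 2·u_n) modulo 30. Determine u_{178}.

Listing terms: u_0 = 3,  u_1 = 2,  u_2 = 16,  u_3 = 24,  u_4 = 2,  u_5 = 28,  u_6 = 24,  u_7 = 26,  u_8 = 28,  u_9 = 12,  u_{10} = 26,  u_{11} = 4,  u_{12} = 12,  u_{13} = 8,  u_{14} = 4,  u_{15} = 6,  u_{16} = 8,  u_{17} = 22,  u_{18} = 6,  u_{19} = 14,  u_{20} = 22,  u_{21} = 18,  u_{22} = 14,  u_{23} = 16,  u_{24} = 18,  u_{25} = 2,  u_{26} = 16.
Since (u_{25}, u_{26}) = (u_1, u_2) = (2, 16) (two consecutive terms determine the rest), the sequence is eventually periodic: after a pre-period of length 1 it cycles with period 24.
For n ≥ 1, u_n depends only on (n - 1) mod 24. (178 - 1) mod 24 = 9, so u_{178} = u_{10} = 26.

26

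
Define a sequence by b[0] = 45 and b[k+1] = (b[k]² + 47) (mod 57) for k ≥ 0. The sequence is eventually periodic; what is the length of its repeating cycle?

6

We have b[0] = 45, b[1] = 20, b[2] = 48, b[3] = 14, b[4] = 15, b[5] = 44, b[6] = 45.
Since b[6] = b[0] = 45, the sequence is periodic with period 6.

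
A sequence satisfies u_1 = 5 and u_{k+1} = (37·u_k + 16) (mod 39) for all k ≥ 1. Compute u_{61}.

Computing terms: u_1 = 5; u_2 = 6; u_3 = 4; u_4 = 8; u_5 = 0; u_6 = 16; u_7 = 23; u_8 = 9; u_9 = 37; u_{10} = 20; u_{11} = 15; u_{12} = 25; u_{13} = 5.
The sequence repeats with period 12.
(61 - 1) mod 12 = 0, so u_{61} = u_1 = 5.

5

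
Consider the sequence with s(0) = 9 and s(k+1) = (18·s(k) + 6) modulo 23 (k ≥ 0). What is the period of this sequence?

11

s(0) = 9, s(1) = 7, s(2) = 17, s(3) = 13, s(4) = 10, s(5) = 2, s(6) = 19, s(7) = 3, s(8) = 14, s(9) = 5, s(10) = 4, s(11) = 9.
Since s(11) = s(0) = 9, the sequence is periodic with period 11.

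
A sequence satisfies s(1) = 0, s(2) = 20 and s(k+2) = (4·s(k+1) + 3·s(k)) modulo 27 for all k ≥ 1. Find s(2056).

Computing terms: s(1) = 0; s(2) = 20; s(3) = 26; s(4) = 2; s(5) = 5; s(6) = 26; s(7) = 11; s(8) = 14; s(9) = 8; s(10) = 20; s(11) = 23; s(12) = 17; s(13) = 2; s(14) = 5.
Since (s(13), s(14)) = (s(4), s(5)) = (2, 5) (two consecutive terms determine the rest), the sequence is eventually periodic: after a pre-period of length 3 it cycles with period 9.
For k ≥ 4, s(k) depends only on (k - 4) mod 9. (2056 - 4) mod 9 = 0, so s(2056) = s(4) = 2.

2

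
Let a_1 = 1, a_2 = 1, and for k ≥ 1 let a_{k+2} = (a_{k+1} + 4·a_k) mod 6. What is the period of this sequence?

8

a_1 = 1, a_2 = 1, a_3 = 5, a_4 = 3, a_5 = 5, a_6 = 5, a_7 = 1, a_8 = 3, a_9 = 1, a_{10} = 1.
Since (a_9, a_{10}) = (a_1, a_2) = (1, 1) (two consecutive terms determine the rest), the sequence is periodic with period 8.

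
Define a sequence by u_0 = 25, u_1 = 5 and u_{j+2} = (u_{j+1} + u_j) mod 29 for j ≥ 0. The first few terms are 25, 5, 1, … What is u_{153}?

Computing terms: u_0 = 25,  u_1 = 5,  u_2 = 1,  u_3 = 6,  u_4 = 7,  u_5 = 13,  u_6 = 20,  u_7 = 4,  u_8 = 24,  u_9 = 28,  u_{10} = 23,  u_{11} = 22,  u_{12} = 16,  u_{13} = 9,  u_{14} = 25,  u_{15} = 5.
Since (u_{14}, u_{15}) = (u_0, u_1) = (25, 5) (two consecutive terms determine the rest), the sequence is periodic with period 14.
So u_{153} = u_{0 + ((153-0) mod 14)} = u_{13} = 9.

9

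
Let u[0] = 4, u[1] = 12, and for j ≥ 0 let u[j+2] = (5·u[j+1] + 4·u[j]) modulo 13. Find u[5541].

0

Computing terms: u[0] = 4,  u[1] = 12,  u[2] = 11,  u[3] = 12,  u[4] = 0,  u[5] = 9,  u[6] = 6,  u[7] = 1,  u[8] = 3,  u[9] = 6,  u[10] = 3,  u[11] = 0,  u[12] = 12,  u[13] = 8,  u[14] = 10,  u[15] = 4,  u[16] = 8,  u[17] = 4,  u[18] = 0,  u[19] = 3,  u[20] = 2,  u[21] = 9,  u[22] = 1,  u[23] = 2,  u[24] = 1,  u[25] = 0,  u[26] = 4,  u[27] = 7,  u[28] = 12,  u[29] = 10,  u[30] = 7,  u[31] = 10,  u[32] = 0,  u[33] = 1,  u[34] = 5,  u[35] = 3,  u[36] = 9,  u[37] = 5,  u[38] = 9,  u[39] = 0,  u[40] = 10,  u[41] = 11,  u[42] = 4,  u[43] = 12.
Since (u[42], u[43]) = (u[0], u[1]) = (4, 12) (two consecutive terms determine the rest), the sequence is periodic with period 42.
So u[5541] = u[0 + ((5541-0) mod 42)] = u[39] = 0.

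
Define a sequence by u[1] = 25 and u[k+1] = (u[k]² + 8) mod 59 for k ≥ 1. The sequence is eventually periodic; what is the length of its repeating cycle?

3

u[1] = 25,  u[2] = 43,  u[3] = 28,  u[4] = 25.
The sequence repeats with period 3.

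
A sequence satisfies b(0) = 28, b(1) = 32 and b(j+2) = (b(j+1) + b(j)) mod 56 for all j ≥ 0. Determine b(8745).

We have b(0) = 28; b(1) = 32; b(2) = 4; b(3) = 36; b(4) = 40; b(5) = 20; b(6) = 4; b(7) = 24; b(8) = 28; b(9) = 52; b(10) = 24; b(11) = 20; b(12) = 44; b(13) = 8; b(14) = 52; b(15) = 4; b(16) = 0; b(17) = 4; b(18) = 4; b(19) = 8; b(20) = 12; b(21) = 20; b(22) = 32; b(23) = 52; b(24) = 28; b(25) = 24; b(26) = 52; b(27) = 20; b(28) = 16; b(29) = 36; b(30) = 52; b(31) = 32; b(32) = 28; b(33) = 4; b(34) = 32; b(35) = 36; b(36) = 12; b(37) = 48; b(38) = 4; b(39) = 52; b(40) = 0; b(41) = 52; b(42) = 52; b(43) = 48; b(44) = 44; b(45) = 36; b(46) = 24; b(47) = 4; b(48) = 28; b(49) = 32.
The sequence repeats with period 48.
So b(8745) = b(0 + ((8745-0) mod 48)) = b(9) = 52.

52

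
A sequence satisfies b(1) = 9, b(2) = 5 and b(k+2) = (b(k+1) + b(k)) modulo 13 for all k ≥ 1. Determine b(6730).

We have b(1) = 9, b(2) = 5, b(3) = 1, b(4) = 6, b(5) = 7, b(6) = 0, b(7) = 7, b(8) = 7, b(9) = 1, b(10) = 8, b(11) = 9, b(12) = 4, b(13) = 0, b(14) = 4, b(15) = 4, b(16) = 8, b(17) = 12, b(18) = 7, b(19) = 6, b(20) = 0, b(21) = 6, b(22) = 6, b(23) = 12, b(24) = 5, b(25) = 4, b(26) = 9, b(27) = 0, b(28) = 9, b(29) = 9, b(30) = 5.
The sequence repeats with period 28.
(6730 - 1) mod 28 = 9, so b(6730) = b(10) = 8.

8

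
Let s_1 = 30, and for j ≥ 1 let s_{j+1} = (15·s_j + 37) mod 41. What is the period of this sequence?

40

We have s_1 = 30, s_2 = 36, s_3 = 3, s_4 = 0, s_5 = 37, s_6 = 18, s_7 = 20, s_8 = 9, s_9 = 8, s_{10} = 34, s_{11} = 14, s_{12} = 1, s_{13} = 11, s_{14} = 38, s_{15} = 33, s_{16} = 40, s_{17} = 22, s_{18} = 39, s_{19} = 7, s_{20} = 19, s_{21} = 35, s_{22} = 29, s_{23} = 21, s_{24} = 24, s_{25} = 28, s_{26} = 6, s_{27} = 4, s_{28} = 15, s_{29} = 16, s_{30} = 31, s_{31} = 10, s_{32} = 23, s_{33} = 13, s_{34} = 27, s_{35} = 32, s_{36} = 25, s_{37} = 2, s_{38} = 26, s_{39} = 17, s_{40} = 5, s_{41} = 30.
The sequence repeats with period 40.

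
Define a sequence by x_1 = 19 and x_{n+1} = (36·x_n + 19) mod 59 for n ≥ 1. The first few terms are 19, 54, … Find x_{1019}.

5

Listing terms: x_1 = 19, x_2 = 54, x_3 = 16, x_4 = 5, x_5 = 22, x_6 = 44, x_7 = 10, x_8 = 25, x_9 = 34, x_{10} = 4, x_{11} = 45, x_{12} = 46, x_{13} = 23, x_{14} = 21, x_{15} = 8, x_{16} = 12, x_{17} = 38, x_{18} = 30, x_{19} = 37, x_{20} = 53, x_{21} = 39, x_{22} = 7, x_{23} = 35, x_{24} = 40, x_{25} = 43, x_{26} = 33, x_{27} = 27, x_{28} = 47, x_{29} = 0, x_{30} = 19.
The sequence repeats with period 29.
So x_{1019} = x_{1 + ((1019-1) mod 29)} = x_4 = 5.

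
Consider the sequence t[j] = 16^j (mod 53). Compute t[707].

t[1] = 16; t[2] = 44; t[3] = 15; t[4] = 28; t[5] = 24; t[6] = 13; t[7] = 49; t[8] = 42; t[9] = 36; t[10] = 46; t[11] = 47; t[12] = 10; t[13] = 1; t[14] = 16.
Since t[14] = t[1] = 16, the sequence is periodic with period 13.
(707 - 1) mod 13 = 4, so t[707] = t[5] = 24.

24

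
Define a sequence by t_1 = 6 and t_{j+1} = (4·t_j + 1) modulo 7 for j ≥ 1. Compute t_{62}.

4

We have t_1 = 6; t_2 = 4; t_3 = 3; t_4 = 6.
Since t_4 = t_1 = 6, the sequence is periodic with period 3.
(62 - 1) mod 3 = 1, so t_{62} = t_2 = 4.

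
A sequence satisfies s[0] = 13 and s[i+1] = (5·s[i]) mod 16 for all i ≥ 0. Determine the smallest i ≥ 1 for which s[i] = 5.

2

We have s[0] = 13,  s[1] = 1,  s[2] = 5,  s[3] = 9,  s[4] = 13.
The sequence repeats with period 4.
The value 5 first appears (with i ≥ 1) at s[2].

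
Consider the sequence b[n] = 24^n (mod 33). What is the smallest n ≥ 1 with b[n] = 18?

7

Listing terms: b[0] = 1, b[1] = 24, b[2] = 15, b[3] = 30, b[4] = 27, b[5] = 21, b[6] = 9, b[7] = 18, b[8] = 3, b[9] = 6, b[10] = 12, b[11] = 24.
Since b[11] = b[1] = 24, the sequence is eventually periodic: after a pre-period of length 1 it cycles with period 10.
The value 18 first appears (with n ≥ 1) at b[7].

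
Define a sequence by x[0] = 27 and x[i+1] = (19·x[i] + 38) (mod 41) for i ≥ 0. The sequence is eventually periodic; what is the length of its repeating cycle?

x[0] = 27, x[1] = 18, x[2] = 11, x[3] = 1, x[4] = 16, x[5] = 14, x[6] = 17, x[7] = 33, x[8] = 9, x[9] = 4, x[10] = 32, x[11] = 31, x[12] = 12, x[13] = 20, x[14] = 8, x[15] = 26, x[16] = 40, x[17] = 19, x[18] = 30, x[19] = 34, x[20] = 28, x[21] = 37, x[22] = 3, x[23] = 13, x[24] = 39, x[25] = 0, x[26] = 38, x[27] = 22, x[28] = 5, x[29] = 10, x[30] = 23, x[31] = 24, x[32] = 2, x[33] = 35, x[34] = 6, x[35] = 29, x[36] = 15, x[37] = 36, x[38] = 25, x[39] = 21, x[40] = 27.
The sequence repeats with period 40.

40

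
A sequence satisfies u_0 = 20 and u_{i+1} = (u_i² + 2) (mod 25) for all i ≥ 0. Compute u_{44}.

21

u_0 = 20,  u_1 = 2,  u_2 = 6,  u_3 = 13,  u_4 = 21,  u_5 = 18,  u_6 = 1,  u_7 = 3,  u_8 = 11,  u_9 = 23,  u_{10} = 6.
Since u_{10} = u_2 = 6, the sequence is eventually periodic: after a pre-period of length 2 it cycles with period 8.
For i ≥ 2, u_i depends only on (i - 2) mod 8. (44 - 2) mod 8 = 2, so u_{44} = u_4 = 21.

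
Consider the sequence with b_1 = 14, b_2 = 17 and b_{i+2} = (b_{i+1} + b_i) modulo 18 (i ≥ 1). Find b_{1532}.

9

Computing terms: b_1 = 14; b_2 = 17; b_3 = 13; b_4 = 12; b_5 = 7; b_6 = 1; b_7 = 8; b_8 = 9; b_9 = 17; b_{10} = 8; b_{11} = 7; b_{12} = 15; b_{13} = 4; b_{14} = 1; b_{15} = 5; b_{16} = 6; b_{17} = 11; b_{18} = 17; b_{19} = 10; b_{20} = 9; b_{21} = 1; b_{22} = 10; b_{23} = 11; b_{24} = 3; b_{25} = 14; b_{26} = 17.
Since (b_{25}, b_{26}) = (b_1, b_2) = (14, 17) (two consecutive terms determine the rest), the sequence is periodic with period 24.
So b_{1532} = b_{1 + ((1532-1) mod 24)} = b_{20} = 9.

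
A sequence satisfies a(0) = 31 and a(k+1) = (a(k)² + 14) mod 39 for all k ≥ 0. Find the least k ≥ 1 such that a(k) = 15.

Listing terms: a(0) = 31,  a(1) = 0,  a(2) = 14,  a(3) = 15,  a(4) = 5,  a(5) = 0.
Since a(5) = a(1) = 0, the sequence is eventually periodic: after a pre-period of length 1 it cycles with period 4.
The value 15 first appears (with k ≥ 1) at a(3).

3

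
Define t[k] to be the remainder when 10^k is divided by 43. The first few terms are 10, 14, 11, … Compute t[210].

1

We have t[1] = 10,  t[2] = 14,  t[3] = 11,  t[4] = 24,  t[5] = 25,  t[6] = 35,  t[7] = 6,  t[8] = 17,  t[9] = 41,  t[10] = 23,  t[11] = 15,  t[12] = 21,  t[13] = 38,  t[14] = 36,  t[15] = 16,  t[16] = 31,  t[17] = 9,  t[18] = 4,  t[19] = 40,  t[20] = 13,  t[21] = 1,  t[22] = 10.
Since t[22] = t[1] = 10, the sequence is periodic with period 21.
So t[210] = t[1 + ((210-1) mod 21)] = t[21] = 1.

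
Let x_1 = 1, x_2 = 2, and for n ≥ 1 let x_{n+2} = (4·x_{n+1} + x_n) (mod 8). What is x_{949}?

Computing terms: x_1 = 1; x_2 = 2; x_3 = 1; x_4 = 6; x_5 = 1; x_6 = 2.
The sequence repeats with period 4.
(949 - 1) mod 4 = 0, so x_{949} = x_1 = 1.

1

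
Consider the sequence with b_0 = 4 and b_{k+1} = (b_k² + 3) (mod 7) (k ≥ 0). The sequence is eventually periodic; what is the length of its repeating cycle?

3

We have b_0 = 4, b_1 = 5, b_2 = 0, b_3 = 3, b_4 = 5.
Since b_4 = b_1 = 5, the sequence is eventually periodic: after a pre-period of length 1 it cycles with period 3.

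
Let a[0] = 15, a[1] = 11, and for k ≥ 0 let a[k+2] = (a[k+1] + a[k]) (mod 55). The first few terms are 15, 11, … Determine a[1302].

26

a[0] = 15; a[1] = 11; a[2] = 26; a[3] = 37; a[4] = 8; a[5] = 45; a[6] = 53; a[7] = 43; a[8] = 41; a[9] = 29; a[10] = 15; a[11] = 44; a[12] = 4; a[13] = 48; a[14] = 52; a[15] = 45; a[16] = 42; a[17] = 32; a[18] = 19; a[19] = 51; a[20] = 15; a[21] = 11.
The sequence repeats with period 20.
So a[1302] = a[0 + ((1302-0) mod 20)] = a[2] = 26.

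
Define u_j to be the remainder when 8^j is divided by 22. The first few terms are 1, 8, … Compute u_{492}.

u_0 = 1, u_1 = 8, u_2 = 20, u_3 = 6, u_4 = 4, u_5 = 10, u_6 = 14, u_7 = 2, u_8 = 16, u_9 = 18, u_{10} = 12, u_{11} = 8.
Since u_{11} = u_1 = 8, the sequence is eventually periodic: after a pre-period of length 1 it cycles with period 10.
For j ≥ 1, u_j depends only on (j - 1) mod 10. (492 - 1) mod 10 = 1, so u_{492} = u_2 = 20.

20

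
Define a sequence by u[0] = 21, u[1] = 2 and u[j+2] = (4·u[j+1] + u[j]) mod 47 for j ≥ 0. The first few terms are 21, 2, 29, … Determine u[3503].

35

We have u[0] = 21; u[1] = 2; u[2] = 29; u[3] = 24; u[4] = 31; u[5] = 7; u[6] = 12; u[7] = 8; u[8] = 44; u[9] = 43; u[10] = 28; u[11] = 14; u[12] = 37; u[13] = 21; u[14] = 27; u[15] = 35; u[16] = 26; u[17] = 45; u[18] = 18; u[19] = 23; u[20] = 16; u[21] = 40; u[22] = 35; u[23] = 39; u[24] = 3; u[25] = 4; u[26] = 19; u[27] = 33; u[28] = 10; u[29] = 26; u[30] = 20; u[31] = 12; u[32] = 21; u[33] = 2.
Since (u[32], u[33]) = (u[0], u[1]) = (21, 2) (two consecutive terms determine the rest), the sequence is periodic with period 32.
(3503 - 0) mod 32 = 15, so u[3503] = u[15] = 35.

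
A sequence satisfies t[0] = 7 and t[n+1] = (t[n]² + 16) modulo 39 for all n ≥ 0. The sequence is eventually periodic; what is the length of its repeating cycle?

Listing terms: t[0] = 7; t[1] = 26; t[2] = 29; t[3] = 38; t[4] = 17; t[5] = 32; t[6] = 26.
Since t[6] = t[1] = 26, the sequence is eventually periodic: after a pre-period of length 1 it cycles with period 5.

5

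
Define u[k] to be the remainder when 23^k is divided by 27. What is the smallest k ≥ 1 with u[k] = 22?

u[0] = 1; u[1] = 23; u[2] = 16; u[3] = 17; u[4] = 13; u[5] = 2; u[6] = 19; u[7] = 5; u[8] = 7; u[9] = 26; u[10] = 4; u[11] = 11; u[12] = 10; u[13] = 14; u[14] = 25; u[15] = 8; u[16] = 22; u[17] = 20; u[18] = 1.
Since u[18] = u[0] = 1, the sequence is periodic with period 18.
The value 22 first appears (with k ≥ 1) at u[16].

16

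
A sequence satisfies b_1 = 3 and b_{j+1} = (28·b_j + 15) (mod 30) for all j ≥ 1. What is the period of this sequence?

Listing terms: b_1 = 3, b_2 = 9, b_3 = 27, b_4 = 21, b_5 = 3.
Since b_5 = b_1 = 3, the sequence is periodic with period 4.

4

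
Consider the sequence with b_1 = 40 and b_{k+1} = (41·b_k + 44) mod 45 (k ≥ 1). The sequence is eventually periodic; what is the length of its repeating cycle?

10

Computing terms: b_1 = 40; b_2 = 19; b_3 = 13; b_4 = 37; b_5 = 31; b_6 = 10; b_7 = 4; b_8 = 28; b_9 = 22; b_{10} = 1; b_{11} = 40.
Since b_{11} = b_1 = 40, the sequence is periodic with period 10.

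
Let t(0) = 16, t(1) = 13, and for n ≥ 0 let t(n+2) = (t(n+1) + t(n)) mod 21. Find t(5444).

We have t(0) = 16; t(1) = 13; t(2) = 8; t(3) = 0; t(4) = 8; t(5) = 8; t(6) = 16; t(7) = 3; t(8) = 19; t(9) = 1; t(10) = 20; t(11) = 0; t(12) = 20; t(13) = 20; t(14) = 19; t(15) = 18; t(16) = 16; t(17) = 13.
Since (t(16), t(17)) = (t(0), t(1)) = (16, 13) (two consecutive terms determine the rest), the sequence is periodic with period 16.
So t(5444) = t(0 + ((5444-0) mod 16)) = t(4) = 8.

8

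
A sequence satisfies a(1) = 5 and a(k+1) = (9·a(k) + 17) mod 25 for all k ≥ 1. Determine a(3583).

0

Listing terms: a(1) = 5,  a(2) = 12,  a(3) = 0,  a(4) = 17,  a(5) = 20,  a(6) = 22,  a(7) = 15,  a(8) = 2,  a(9) = 10,  a(10) = 7,  a(11) = 5.
Since a(11) = a(1) = 5, the sequence is periodic with period 10.
(3583 - 1) mod 10 = 2, so a(3583) = a(3) = 0.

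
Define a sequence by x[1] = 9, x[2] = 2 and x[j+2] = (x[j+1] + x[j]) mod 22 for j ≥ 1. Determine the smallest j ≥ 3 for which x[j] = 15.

6

We have x[1] = 9,  x[2] = 2,  x[3] = 11,  x[4] = 13,  x[5] = 2,  x[6] = 15,  x[7] = 17,  x[8] = 10,  x[9] = 5,  x[10] = 15,  x[11] = 20,  x[12] = 13,  x[13] = 11,  x[14] = 2,  x[15] = 13,  x[16] = 15,  x[17] = 6,  x[18] = 21,  x[19] = 5,  x[20] = 4,  x[21] = 9,  x[22] = 13,  x[23] = 0,  x[24] = 13,  x[25] = 13,  x[26] = 4,  x[27] = 17,  x[28] = 21,  x[29] = 16,  x[30] = 15,  x[31] = 9,  x[32] = 2.
Since (x[31], x[32]) = (x[1], x[2]) = (9, 2) (two consecutive terms determine the rest), the sequence is periodic with period 30.
The value 15 first appears (with j ≥ 3) at x[6].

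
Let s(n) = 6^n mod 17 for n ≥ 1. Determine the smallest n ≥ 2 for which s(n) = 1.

16

Listing terms: s(1) = 6; s(2) = 2; s(3) = 12; s(4) = 4; s(5) = 7; s(6) = 8; s(7) = 14; s(8) = 16; s(9) = 11; s(10) = 15; s(11) = 5; s(12) = 13; s(13) = 10; s(14) = 9; s(15) = 3; s(16) = 1; s(17) = 6.
The sequence repeats with period 16.
The value 1 first appears (with n ≥ 2) at s(16).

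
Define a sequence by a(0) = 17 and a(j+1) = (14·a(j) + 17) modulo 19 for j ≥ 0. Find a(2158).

Computing terms: a(0) = 17; a(1) = 8; a(2) = 15; a(3) = 18; a(4) = 3; a(5) = 2; a(6) = 7; a(7) = 1; a(8) = 12; a(9) = 14; a(10) = 4; a(11) = 16; a(12) = 13; a(13) = 9; a(14) = 10; a(15) = 5; a(16) = 11; a(17) = 0; a(18) = 17.
The sequence repeats with period 18.
So a(2158) = a(0 + ((2158-0) mod 18)) = a(16) = 11.

11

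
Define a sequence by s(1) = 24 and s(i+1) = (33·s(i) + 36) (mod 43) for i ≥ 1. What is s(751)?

Computing terms: s(1) = 24,  s(2) = 11,  s(3) = 12,  s(4) = 2,  s(5) = 16,  s(6) = 5,  s(7) = 29,  s(8) = 4,  s(9) = 39,  s(10) = 33,  s(11) = 7,  s(12) = 9,  s(13) = 32,  s(14) = 17,  s(15) = 38,  s(16) = 0,  s(17) = 36,  s(18) = 20,  s(19) = 8,  s(20) = 42,  s(21) = 3,  s(22) = 6,  s(23) = 19,  s(24) = 18,  s(25) = 28,  s(26) = 14,  s(27) = 25,  s(28) = 1,  s(29) = 26,  s(30) = 34,  s(31) = 40,  s(32) = 23,  s(33) = 21,  s(34) = 41,  s(35) = 13,  s(36) = 35,  s(37) = 30,  s(38) = 37,  s(39) = 10,  s(40) = 22,  s(41) = 31,  s(42) = 27,  s(43) = 24.
Since s(43) = s(1) = 24, the sequence is periodic with period 42.
(751 - 1) mod 42 = 36, so s(751) = s(37) = 30.

30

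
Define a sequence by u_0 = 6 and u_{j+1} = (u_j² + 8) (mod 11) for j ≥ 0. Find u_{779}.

8

Computing terms: u_0 = 6,  u_1 = 0,  u_2 = 8,  u_3 = 6.
The sequence repeats with period 3.
(779 - 0) mod 3 = 2, so u_{779} = u_2 = 8.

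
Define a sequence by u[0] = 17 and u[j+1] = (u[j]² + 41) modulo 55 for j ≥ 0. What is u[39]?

u[0] = 17, u[1] = 0, u[2] = 41, u[3] = 17.
Since u[3] = u[0] = 17, the sequence is periodic with period 3.
So u[39] = u[0 + ((39-0) mod 3)] = u[0] = 17.

17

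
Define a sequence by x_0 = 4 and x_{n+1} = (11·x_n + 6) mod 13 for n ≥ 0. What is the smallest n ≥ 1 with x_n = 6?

x_0 = 4,  x_1 = 11,  x_2 = 10,  x_3 = 12,  x_4 = 8,  x_5 = 3,  x_6 = 0,  x_7 = 6,  x_8 = 7,  x_9 = 5,  x_{10} = 9,  x_{11} = 1,  x_{12} = 4.
The sequence repeats with period 12.
The value 6 first appears (with n ≥ 1) at x_7.

7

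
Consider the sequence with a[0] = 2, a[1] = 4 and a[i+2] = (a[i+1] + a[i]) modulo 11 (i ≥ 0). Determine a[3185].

Listing terms: a[0] = 2, a[1] = 4, a[2] = 6, a[3] = 10, a[4] = 5, a[5] = 4, a[6] = 9, a[7] = 2, a[8] = 0, a[9] = 2, a[10] = 2, a[11] = 4.
The sequence repeats with period 10.
So a[3185] = a[0 + ((3185-0) mod 10)] = a[5] = 4.

4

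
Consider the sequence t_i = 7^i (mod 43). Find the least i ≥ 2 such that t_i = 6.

2

We have t_1 = 7; t_2 = 6; t_3 = 42; t_4 = 36; t_5 = 37; t_6 = 1; t_7 = 7.
Since t_7 = t_1 = 7, the sequence is periodic with period 6.
The value 6 first appears (with i ≥ 2) at t_2.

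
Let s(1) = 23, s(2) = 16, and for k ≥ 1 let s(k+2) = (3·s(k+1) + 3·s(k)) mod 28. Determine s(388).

11

Listing terms: s(1) = 23, s(2) = 16, s(3) = 5, s(4) = 7, s(5) = 8, s(6) = 17, s(7) = 19, s(8) = 24, s(9) = 17, s(10) = 11, s(11) = 0, s(12) = 5, s(13) = 15, s(14) = 4, s(15) = 1, s(16) = 15, s(17) = 20, s(18) = 21, s(19) = 11, s(20) = 12, s(21) = 13, s(22) = 19, s(23) = 12, s(24) = 9, s(25) = 7, s(26) = 20, s(27) = 25, s(28) = 23, s(29) = 4, s(30) = 25, s(31) = 3, s(32) = 0, s(33) = 9, s(34) = 27, s(35) = 24, s(36) = 13, s(37) = 27, s(38) = 8, s(39) = 21, s(40) = 3, s(41) = 16, s(42) = 1, s(43) = 23, s(44) = 16.
Since (s(43), s(44)) = (s(1), s(2)) = (23, 16) (two consecutive terms determine the rest), the sequence is periodic with period 42.
So s(388) = s(1 + ((388-1) mod 42)) = s(10) = 11.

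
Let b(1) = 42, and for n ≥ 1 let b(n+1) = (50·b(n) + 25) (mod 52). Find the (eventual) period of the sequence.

b(1) = 42; b(2) = 45; b(3) = 39; b(4) = 51; b(5) = 27; b(6) = 23; b(7) = 31; b(8) = 15; b(9) = 47; b(10) = 35; b(11) = 7; b(12) = 11; b(13) = 3; b(14) = 19; b(15) = 39.
Since b(15) = b(3) = 39, the sequence is eventually periodic: after a pre-period of length 2 it cycles with period 12.

12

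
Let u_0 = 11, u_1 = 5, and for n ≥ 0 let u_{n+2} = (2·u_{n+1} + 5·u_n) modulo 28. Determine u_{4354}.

Listing terms: u_0 = 11,  u_1 = 5,  u_2 = 9,  u_3 = 15,  u_4 = 19,  u_5 = 1,  u_6 = 13,  u_7 = 3,  u_8 = 15,  u_9 = 17,  u_{10} = 25,  u_{11} = 23,  u_{12} = 3,  u_{13} = 9,  u_{14} = 5,  u_{15} = 27,  u_{16} = 23,  u_{17} = 13,  u_{18} = 1,  u_{19} = 11,  u_{20} = 27,  u_{21} = 25,  u_{22} = 17,  u_{23} = 19,  u_{24} = 11,  u_{25} = 5.
The sequence repeats with period 24.
So u_{4354} = u_{0 + ((4354-0) mod 24)} = u_{10} = 25.

25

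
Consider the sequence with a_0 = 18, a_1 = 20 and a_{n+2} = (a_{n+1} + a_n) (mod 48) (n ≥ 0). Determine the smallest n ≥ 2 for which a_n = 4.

13

We have a_0 = 18; a_1 = 20; a_2 = 38; a_3 = 10; a_4 = 0; a_5 = 10; a_6 = 10; a_7 = 20; a_8 = 30; a_9 = 2; a_{10} = 32; a_{11} = 34; a_{12} = 18; a_{13} = 4; a_{14} = 22; a_{15} = 26; a_{16} = 0; a_{17} = 26; a_{18} = 26; a_{19} = 4; a_{20} = 30; a_{21} = 34; a_{22} = 16; a_{23} = 2; a_{24} = 18; a_{25} = 20.
Since (a_{24}, a_{25}) = (a_0, a_1) = (18, 20) (two consecutive terms determine the rest), the sequence is periodic with period 24.
The value 4 first appears (with n ≥ 2) at a_{13}.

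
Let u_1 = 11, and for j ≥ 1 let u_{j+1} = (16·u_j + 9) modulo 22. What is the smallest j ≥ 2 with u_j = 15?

Listing terms: u_1 = 11; u_2 = 9; u_3 = 21; u_4 = 15; u_5 = 7; u_6 = 11.
The sequence repeats with period 5.
The value 15 first appears (with j ≥ 2) at u_4.

4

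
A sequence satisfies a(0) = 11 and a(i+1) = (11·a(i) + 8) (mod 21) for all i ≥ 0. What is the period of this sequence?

Listing terms: a(0) = 11; a(1) = 3; a(2) = 20; a(3) = 18; a(4) = 17; a(5) = 6; a(6) = 11.
Since a(6) = a(0) = 11, the sequence is periodic with period 6.

6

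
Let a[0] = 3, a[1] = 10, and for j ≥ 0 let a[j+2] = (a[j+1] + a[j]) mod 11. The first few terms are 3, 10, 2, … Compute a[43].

1

We have a[0] = 3; a[1] = 10; a[2] = 2; a[3] = 1; a[4] = 3; a[5] = 4; a[6] = 7; a[7] = 0; a[8] = 7; a[9] = 7; a[10] = 3; a[11] = 10.
Since (a[10], a[11]) = (a[0], a[1]) = (3, 10) (two consecutive terms determine the rest), the sequence is periodic with period 10.
So a[43] = a[0 + ((43-0) mod 10)] = a[3] = 1.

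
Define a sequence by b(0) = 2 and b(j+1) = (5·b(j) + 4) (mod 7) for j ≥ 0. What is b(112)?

5

Computing terms: b(0) = 2; b(1) = 0; b(2) = 4; b(3) = 3; b(4) = 5; b(5) = 1; b(6) = 2.
Since b(6) = b(0) = 2, the sequence is periodic with period 6.
(112 - 0) mod 6 = 4, so b(112) = b(4) = 5.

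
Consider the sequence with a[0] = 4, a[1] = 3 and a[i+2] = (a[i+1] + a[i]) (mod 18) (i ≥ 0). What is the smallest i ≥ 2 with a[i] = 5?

22

Computing terms: a[0] = 4,  a[1] = 3,  a[2] = 7,  a[3] = 10,  a[4] = 17,  a[5] = 9,  a[6] = 8,  a[7] = 17,  a[8] = 7,  a[9] = 6,  a[10] = 13,  a[11] = 1,  a[12] = 14,  a[13] = 15,  a[14] = 11,  a[15] = 8,  a[16] = 1,  a[17] = 9,  a[18] = 10,  a[19] = 1,  a[20] = 11,  a[21] = 12,  a[22] = 5,  a[23] = 17,  a[24] = 4,  a[25] = 3.
Since (a[24], a[25]) = (a[0], a[1]) = (4, 3) (two consecutive terms determine the rest), the sequence is periodic with period 24.
The value 5 first appears (with i ≥ 2) at a[22].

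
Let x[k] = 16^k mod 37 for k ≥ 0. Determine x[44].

Listing terms: x[0] = 1; x[1] = 16; x[2] = 34; x[3] = 26; x[4] = 9; x[5] = 33; x[6] = 10; x[7] = 12; x[8] = 7; x[9] = 1.
The sequence repeats with period 9.
(44 - 0) mod 9 = 8, so x[44] = x[8] = 7.

7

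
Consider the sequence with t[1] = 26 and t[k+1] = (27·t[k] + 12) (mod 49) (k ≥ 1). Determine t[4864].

Listing terms: t[1] = 26, t[2] = 28, t[3] = 33, t[4] = 21, t[5] = 40, t[6] = 14, t[7] = 47, t[8] = 7, t[9] = 5, t[10] = 0, t[11] = 12, t[12] = 42, t[13] = 19, t[14] = 35, t[15] = 26.
The sequence repeats with period 14.
So t[4864] = t[1 + ((4864-1) mod 14)] = t[6] = 14.

14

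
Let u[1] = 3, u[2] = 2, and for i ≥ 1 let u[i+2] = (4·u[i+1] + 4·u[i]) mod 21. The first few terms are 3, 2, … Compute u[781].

3

Listing terms: u[1] = 3, u[2] = 2, u[3] = 20, u[4] = 4, u[5] = 12, u[6] = 1, u[7] = 10, u[8] = 2, u[9] = 6, u[10] = 11, u[11] = 5, u[12] = 1, u[13] = 3, u[14] = 16, u[15] = 13, u[16] = 11, u[17] = 12, u[18] = 8, u[19] = 17, u[20] = 16, u[21] = 6, u[22] = 4, u[23] = 19, u[24] = 8, u[25] = 3, u[26] = 2.
The sequence repeats with period 24.
So u[781] = u[1 + ((781-1) mod 24)] = u[13] = 3.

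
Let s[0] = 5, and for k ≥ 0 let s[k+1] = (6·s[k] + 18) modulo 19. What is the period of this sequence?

Listing terms: s[0] = 5,  s[1] = 10,  s[2] = 2,  s[3] = 11,  s[4] = 8,  s[5] = 9,  s[6] = 15,  s[7] = 13,  s[8] = 1,  s[9] = 5.
Since s[9] = s[0] = 5, the sequence is periodic with period 9.

9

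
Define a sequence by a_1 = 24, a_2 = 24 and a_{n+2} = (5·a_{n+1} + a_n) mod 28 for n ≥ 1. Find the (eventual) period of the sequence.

We have a_1 = 24, a_2 = 24, a_3 = 4, a_4 = 16, a_5 = 0, a_6 = 16, a_7 = 24, a_8 = 24.
Since (a_7, a_8) = (a_1, a_2) = (24, 24) (two consecutive terms determine the rest), the sequence is periodic with period 6.

6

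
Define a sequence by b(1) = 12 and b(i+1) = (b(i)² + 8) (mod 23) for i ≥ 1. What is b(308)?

20

Listing terms: b(1) = 12; b(2) = 14; b(3) = 20; b(4) = 17; b(5) = 21; b(6) = 12.
Since b(6) = b(1) = 12, the sequence is periodic with period 5.
(308 - 1) mod 5 = 2, so b(308) = b(3) = 20.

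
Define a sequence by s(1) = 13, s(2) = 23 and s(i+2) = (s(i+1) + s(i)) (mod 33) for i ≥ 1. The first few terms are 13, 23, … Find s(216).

Listing terms: s(1) = 13; s(2) = 23; s(3) = 3; s(4) = 26; s(5) = 29; s(6) = 22; s(7) = 18; s(8) = 7; s(9) = 25; s(10) = 32; s(11) = 24; s(12) = 23; s(13) = 14; s(14) = 4; s(15) = 18; s(16) = 22; s(17) = 7; s(18) = 29; s(19) = 3; s(20) = 32; s(21) = 2; s(22) = 1; s(23) = 3; s(24) = 4; s(25) = 7; s(26) = 11; s(27) = 18; s(28) = 29; s(29) = 14; s(30) = 10; s(31) = 24; s(32) = 1; s(33) = 25; s(34) = 26; s(35) = 18; s(36) = 11; s(37) = 29; s(38) = 7; s(39) = 3; s(40) = 10; s(41) = 13; s(42) = 23.
The sequence repeats with period 40.
(216 - 1) mod 40 = 15, so s(216) = s(16) = 22.

22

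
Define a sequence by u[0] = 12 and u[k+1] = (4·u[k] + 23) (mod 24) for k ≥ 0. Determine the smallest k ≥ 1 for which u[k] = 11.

4

Listing terms: u[0] = 12; u[1] = 23; u[2] = 19; u[3] = 3; u[4] = 11; u[5] = 19.
Since u[5] = u[2] = 19, the sequence is eventually periodic: after a pre-period of length 2 it cycles with period 3.
The value 11 first appears (with k ≥ 1) at u[4].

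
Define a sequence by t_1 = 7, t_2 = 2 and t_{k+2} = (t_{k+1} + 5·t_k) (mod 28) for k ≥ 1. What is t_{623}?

12

Computing terms: t_1 = 7, t_2 = 2, t_3 = 9, t_4 = 19, t_5 = 8, t_6 = 19, t_7 = 3, t_8 = 14, t_9 = 1, t_{10} = 15, t_{11} = 20, t_{12} = 11, t_{13} = 27, t_{14} = 26, t_{15} = 21, t_{16} = 11, t_{17} = 4, t_{18} = 3, t_{19} = 23, t_{20} = 10, t_{21} = 13, t_{22} = 7, t_{23} = 16, t_{24} = 23, t_{25} = 19, t_{26} = 22, t_{27} = 5, t_{28} = 3, t_{29} = 0, t_{30} = 15, t_{31} = 15, t_{32} = 6, t_{33} = 25, t_{34} = 27, t_{35} = 12, t_{36} = 7, t_{37} = 11, t_{38} = 18, t_{39} = 17, t_{40} = 23, t_{41} = 24, t_{42} = 27, t_{43} = 7, t_{44} = 2.
The sequence repeats with period 42.
So t_{623} = t_{1 + ((623-1) mod 42)} = t_{35} = 12.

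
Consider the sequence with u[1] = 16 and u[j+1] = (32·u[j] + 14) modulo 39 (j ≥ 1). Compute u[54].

u[1] = 16, u[2] = 19, u[3] = 37, u[4] = 28, u[5] = 13, u[6] = 1, u[7] = 7, u[8] = 4, u[9] = 25, u[10] = 34, u[11] = 10, u[12] = 22, u[13] = 16.
Since u[13] = u[1] = 16, the sequence is periodic with period 12.
(54 - 1) mod 12 = 5, so u[54] = u[6] = 1.

1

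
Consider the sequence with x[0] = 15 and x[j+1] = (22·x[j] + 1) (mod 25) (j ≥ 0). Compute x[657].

We have x[0] = 15,  x[1] = 6,  x[2] = 8,  x[3] = 2,  x[4] = 20,  x[5] = 16,  x[6] = 3,  x[7] = 17,  x[8] = 0,  x[9] = 1,  x[10] = 23,  x[11] = 7,  x[12] = 5,  x[13] = 11,  x[14] = 18,  x[15] = 22,  x[16] = 10,  x[17] = 21,  x[18] = 13,  x[19] = 12,  x[20] = 15.
Since x[20] = x[0] = 15, the sequence is periodic with period 20.
So x[657] = x[0 + ((657-0) mod 20)] = x[17] = 21.

21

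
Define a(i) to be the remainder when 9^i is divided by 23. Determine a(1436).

Listing terms: a(1) = 9, a(2) = 12, a(3) = 16, a(4) = 6, a(5) = 8, a(6) = 3, a(7) = 4, a(8) = 13, a(9) = 2, a(10) = 18, a(11) = 1, a(12) = 9.
Since a(12) = a(1) = 9, the sequence is periodic with period 11.
(1436 - 1) mod 11 = 5, so a(1436) = a(6) = 3.

3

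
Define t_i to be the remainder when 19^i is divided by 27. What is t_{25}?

We have t_0 = 1, t_1 = 19, t_2 = 10, t_3 = 1.
The sequence repeats with period 3.
So t_{25} = t_{0 + ((25-0) mod 3)} = t_1 = 19.

19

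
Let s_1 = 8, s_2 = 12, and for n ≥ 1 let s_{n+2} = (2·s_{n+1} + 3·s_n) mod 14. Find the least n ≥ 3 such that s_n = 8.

Computing terms: s_1 = 8; s_2 = 12; s_3 = 6; s_4 = 6; s_5 = 2; s_6 = 8; s_7 = 8; s_8 = 12.
Since (s_7, s_8) = (s_1, s_2) = (8, 12) (two consecutive terms determine the rest), the sequence is periodic with period 6.
The value 8 first appears (with n ≥ 3) at s_6.

6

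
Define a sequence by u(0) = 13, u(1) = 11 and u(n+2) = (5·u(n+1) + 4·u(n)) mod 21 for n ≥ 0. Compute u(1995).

u(0) = 13,  u(1) = 11,  u(2) = 2,  u(3) = 12,  u(4) = 5,  u(5) = 10,  u(6) = 7,  u(7) = 12,  u(8) = 4,  u(9) = 5,  u(10) = 20,  u(11) = 15,  u(12) = 8,  u(13) = 16,  u(14) = 7,  u(15) = 15,  u(16) = 19,  u(17) = 8,  u(18) = 11,  u(19) = 3,  u(20) = 17,  u(21) = 13,  u(22) = 7,  u(23) = 3,  u(24) = 1,  u(25) = 17,  u(26) = 5,  u(27) = 9,  u(28) = 2,  u(29) = 4,  u(30) = 7,  u(31) = 9,  u(32) = 10,  u(33) = 2,  u(34) = 8,  u(35) = 6,  u(36) = 20,  u(37) = 19,  u(38) = 7,  u(39) = 6,  u(40) = 16,  u(41) = 20,  u(42) = 17,  u(43) = 18,  u(44) = 11,  u(45) = 1,  u(46) = 7,  u(47) = 18,  u(48) = 13,  u(49) = 11.
Since (u(48), u(49)) = (u(0), u(1)) = (13, 11) (two consecutive terms determine the rest), the sequence is periodic with period 48.
So u(1995) = u(0 + ((1995-0) mod 48)) = u(27) = 9.

9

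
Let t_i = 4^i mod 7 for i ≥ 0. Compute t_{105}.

Computing terms: t_0 = 1,  t_1 = 4,  t_2 = 2,  t_3 = 1.
Since t_3 = t_0 = 1, the sequence is periodic with period 3.
(105 - 0) mod 3 = 0, so t_{105} = t_0 = 1.

1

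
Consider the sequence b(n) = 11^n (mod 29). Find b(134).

13

Listing terms: b(1) = 11, b(2) = 5, b(3) = 26, b(4) = 25, b(5) = 14, b(6) = 9, b(7) = 12, b(8) = 16, b(9) = 2, b(10) = 22, b(11) = 10, b(12) = 23, b(13) = 21, b(14) = 28, b(15) = 18, b(16) = 24, b(17) = 3, b(18) = 4, b(19) = 15, b(20) = 20, b(21) = 17, b(22) = 13, b(23) = 27, b(24) = 7, b(25) = 19, b(26) = 6, b(27) = 8, b(28) = 1, b(29) = 11.
The sequence repeats with period 28.
So b(134) = b(1 + ((134-1) mod 28)) = b(22) = 13.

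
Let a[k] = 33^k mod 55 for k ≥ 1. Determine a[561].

Listing terms: a[1] = 33,  a[2] = 44,  a[3] = 22,  a[4] = 11,  a[5] = 33.
Since a[5] = a[1] = 33, the sequence is periodic with period 4.
(561 - 1) mod 4 = 0, so a[561] = a[1] = 33.

33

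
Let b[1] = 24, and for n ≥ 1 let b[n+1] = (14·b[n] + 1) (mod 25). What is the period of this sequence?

We have b[1] = 24; b[2] = 12; b[3] = 19; b[4] = 17; b[5] = 14; b[6] = 22; b[7] = 9; b[8] = 2; b[9] = 4; b[10] = 7; b[11] = 24.
Since b[11] = b[1] = 24, the sequence is periodic with period 10.

10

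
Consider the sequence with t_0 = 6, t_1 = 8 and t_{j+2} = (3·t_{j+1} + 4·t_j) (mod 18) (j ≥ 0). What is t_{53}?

2

Computing terms: t_0 = 6, t_1 = 8, t_2 = 12, t_3 = 14, t_4 = 0, t_5 = 2, t_6 = 6, t_7 = 8.
The sequence repeats with period 6.
(53 - 0) mod 6 = 5, so t_{53} = t_5 = 2.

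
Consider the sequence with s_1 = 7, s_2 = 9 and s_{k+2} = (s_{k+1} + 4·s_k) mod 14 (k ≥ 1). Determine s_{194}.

9

s_1 = 7; s_2 = 9; s_3 = 9; s_4 = 3; s_5 = 11; s_6 = 9; s_7 = 11; s_8 = 5; s_9 = 7; s_{10} = 13; s_{11} = 13; s_{12} = 9; s_{13} = 5; s_{14} = 13; s_{15} = 5; s_{16} = 1; s_{17} = 7; s_{18} = 11; s_{19} = 11; s_{20} = 13; s_{21} = 1; s_{22} = 11; s_{23} = 1; s_{24} = 3; s_{25} = 7; s_{26} = 5; s_{27} = 5; s_{28} = 11; s_{29} = 3; s_{30} = 5; s_{31} = 3; s_{32} = 9; s_{33} = 7; s_{34} = 1; s_{35} = 1; s_{36} = 5; s_{37} = 9; s_{38} = 1; s_{39} = 9; s_{40} = 13; s_{41} = 7; s_{42} = 3; s_{43} = 3; s_{44} = 1; s_{45} = 13; s_{46} = 3; s_{47} = 13; s_{48} = 11; s_{49} = 7; s_{50} = 9.
Since (s_{49}, s_{50}) = (s_1, s_2) = (7, 9) (two consecutive terms determine the rest), the sequence is periodic with period 48.
So s_{194} = s_{1 + ((194-1) mod 48)} = s_2 = 9.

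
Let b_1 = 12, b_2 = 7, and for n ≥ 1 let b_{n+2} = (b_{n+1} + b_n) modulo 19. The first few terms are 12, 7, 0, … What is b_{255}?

Computing terms: b_1 = 12, b_2 = 7, b_3 = 0, b_4 = 7, b_5 = 7, b_6 = 14, b_7 = 2, b_8 = 16, b_9 = 18, b_{10} = 15, b_{11} = 14, b_{12} = 10, b_{13} = 5, b_{14} = 15, b_{15} = 1, b_{16} = 16, b_{17} = 17, b_{18} = 14, b_{19} = 12, b_{20} = 7.
The sequence repeats with period 18.
(255 - 1) mod 18 = 2, so b_{255} = b_3 = 0.

0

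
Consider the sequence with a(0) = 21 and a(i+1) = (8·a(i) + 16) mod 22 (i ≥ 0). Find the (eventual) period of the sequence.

10

Listing terms: a(0) = 21, a(1) = 8, a(2) = 14, a(3) = 18, a(4) = 6, a(5) = 20, a(6) = 0, a(7) = 16, a(8) = 12, a(9) = 2, a(10) = 10, a(11) = 8.
Since a(11) = a(1) = 8, the sequence is eventually periodic: after a pre-period of length 1 it cycles with period 10.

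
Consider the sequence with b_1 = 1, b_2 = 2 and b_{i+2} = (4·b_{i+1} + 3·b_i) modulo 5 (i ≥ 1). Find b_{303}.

We have b_1 = 1,  b_2 = 2,  b_3 = 1,  b_4 = 0,  b_5 = 3,  b_6 = 2,  b_7 = 2,  b_8 = 4,  b_9 = 2,  b_{10} = 0,  b_{11} = 1,  b_{12} = 4,  b_{13} = 4,  b_{14} = 3,  b_{15} = 4,  b_{16} = 0,  b_{17} = 2,  b_{18} = 3,  b_{19} = 3,  b_{20} = 1,  b_{21} = 3,  b_{22} = 0,  b_{23} = 4,  b_{24} = 1,  b_{25} = 1,  b_{26} = 2.
The sequence repeats with period 24.
(303 - 1) mod 24 = 14, so b_{303} = b_{15} = 4.

4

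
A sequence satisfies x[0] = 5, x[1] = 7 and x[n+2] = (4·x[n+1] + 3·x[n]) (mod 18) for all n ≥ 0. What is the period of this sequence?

Listing terms: x[0] = 5,  x[1] = 7,  x[2] = 7,  x[3] = 13,  x[4] = 1,  x[5] = 7,  x[6] = 13.
Since (x[5], x[6]) = (x[2], x[3]) = (7, 13) (two consecutive terms determine the rest), the sequence is eventually periodic: after a pre-period of length 2 it cycles with period 3.

3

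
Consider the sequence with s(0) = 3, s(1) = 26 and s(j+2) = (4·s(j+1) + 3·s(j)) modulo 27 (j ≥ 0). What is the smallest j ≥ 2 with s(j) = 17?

s(0) = 3,  s(1) = 26,  s(2) = 5,  s(3) = 17,  s(4) = 2,  s(5) = 5,  s(6) = 26,  s(7) = 11,  s(8) = 14,  s(9) = 8,  s(10) = 20,  s(11) = 23,  s(12) = 17,  s(13) = 2.
Since (s(12), s(13)) = (s(3), s(4)) = (17, 2) (two consecutive terms determine the rest), the sequence is eventually periodic: after a pre-period of length 3 it cycles with period 9.
The value 17 first appears (with j ≥ 2) at s(3).

3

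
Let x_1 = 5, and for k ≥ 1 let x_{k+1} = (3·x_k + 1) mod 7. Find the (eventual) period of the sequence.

x_1 = 5; x_2 = 2; x_3 = 0; x_4 = 1; x_5 = 4; x_6 = 6; x_7 = 5.
Since x_7 = x_1 = 5, the sequence is periodic with period 6.

6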